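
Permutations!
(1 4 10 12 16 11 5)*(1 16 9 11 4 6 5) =(1 6 5 16 4 10 12 9 11) =[0, 6, 2, 3, 10, 16, 5, 7, 8, 11, 12, 1, 9, 13, 14, 15, 4]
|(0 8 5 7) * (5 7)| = |(0 8 7)| = 3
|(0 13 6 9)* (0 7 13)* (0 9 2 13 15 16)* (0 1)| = 6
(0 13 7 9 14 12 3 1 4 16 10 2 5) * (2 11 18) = [13, 4, 5, 1, 16, 0, 6, 9, 8, 14, 11, 18, 3, 7, 12, 15, 10, 17, 2] = (0 13 7 9 14 12 3 1 4 16 10 11 18 2 5)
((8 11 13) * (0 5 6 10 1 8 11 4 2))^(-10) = (13)(0 4 1 6)(2 8 10 5) = [4, 6, 8, 3, 1, 2, 0, 7, 10, 9, 5, 11, 12, 13]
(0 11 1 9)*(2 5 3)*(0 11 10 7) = (0 10 7)(1 9 11)(2 5 3) = [10, 9, 5, 2, 4, 3, 6, 0, 8, 11, 7, 1]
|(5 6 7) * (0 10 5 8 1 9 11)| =|(0 10 5 6 7 8 1 9 11)| =9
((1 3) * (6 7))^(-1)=(1 3)(6 7)=[0, 3, 2, 1, 4, 5, 7, 6]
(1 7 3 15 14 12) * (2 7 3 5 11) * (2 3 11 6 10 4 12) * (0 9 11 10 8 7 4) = (0 9 11 3 15 14 2 4 12 1 10)(5 6 8 7) = [9, 10, 4, 15, 12, 6, 8, 5, 7, 11, 0, 3, 1, 13, 2, 14]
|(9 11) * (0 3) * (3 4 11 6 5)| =7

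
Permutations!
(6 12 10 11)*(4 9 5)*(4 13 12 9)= (5 13 12 10 11 6 9)= [0, 1, 2, 3, 4, 13, 9, 7, 8, 5, 11, 6, 10, 12]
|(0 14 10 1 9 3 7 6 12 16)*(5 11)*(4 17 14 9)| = |(0 9 3 7 6 12 16)(1 4 17 14 10)(5 11)| = 70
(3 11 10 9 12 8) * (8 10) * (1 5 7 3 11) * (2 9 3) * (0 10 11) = (0 10 3 1 5 7 2 9 12 11 8) = [10, 5, 9, 1, 4, 7, 6, 2, 0, 12, 3, 8, 11]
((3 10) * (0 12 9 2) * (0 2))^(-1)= [9, 1, 2, 10, 4, 5, 6, 7, 8, 12, 3, 11, 0]= (0 9 12)(3 10)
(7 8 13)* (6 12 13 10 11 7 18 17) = [0, 1, 2, 3, 4, 5, 12, 8, 10, 9, 11, 7, 13, 18, 14, 15, 16, 6, 17] = (6 12 13 18 17)(7 8 10 11)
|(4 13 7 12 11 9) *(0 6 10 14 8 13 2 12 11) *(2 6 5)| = 36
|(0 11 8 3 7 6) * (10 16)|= 6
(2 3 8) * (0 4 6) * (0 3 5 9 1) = [4, 0, 5, 8, 6, 9, 3, 7, 2, 1] = (0 4 6 3 8 2 5 9 1)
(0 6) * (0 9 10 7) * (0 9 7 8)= [6, 1, 2, 3, 4, 5, 7, 9, 0, 10, 8]= (0 6 7 9 10 8)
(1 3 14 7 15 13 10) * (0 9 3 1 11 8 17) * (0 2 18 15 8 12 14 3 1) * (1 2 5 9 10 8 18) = [10, 0, 1, 3, 4, 9, 6, 18, 17, 2, 11, 12, 14, 8, 7, 13, 16, 5, 15] = (0 10 11 12 14 7 18 15 13 8 17 5 9 2 1)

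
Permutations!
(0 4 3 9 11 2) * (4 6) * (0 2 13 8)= (0 6 4 3 9 11 13 8)= [6, 1, 2, 9, 3, 5, 4, 7, 0, 11, 10, 13, 12, 8]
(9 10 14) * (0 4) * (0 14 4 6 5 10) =(0 6 5 10 4 14 9) =[6, 1, 2, 3, 14, 10, 5, 7, 8, 0, 4, 11, 12, 13, 9]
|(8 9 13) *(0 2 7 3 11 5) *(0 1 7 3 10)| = |(0 2 3 11 5 1 7 10)(8 9 13)| = 24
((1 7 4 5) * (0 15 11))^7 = (0 15 11)(1 5 4 7) = [15, 5, 2, 3, 7, 4, 6, 1, 8, 9, 10, 0, 12, 13, 14, 11]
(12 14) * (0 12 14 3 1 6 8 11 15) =[12, 6, 2, 1, 4, 5, 8, 7, 11, 9, 10, 15, 3, 13, 14, 0] =(0 12 3 1 6 8 11 15)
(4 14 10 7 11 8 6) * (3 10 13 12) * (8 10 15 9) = (3 15 9 8 6 4 14 13 12)(7 11 10) = [0, 1, 2, 15, 14, 5, 4, 11, 6, 8, 7, 10, 3, 12, 13, 9]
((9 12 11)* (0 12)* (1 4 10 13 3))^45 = (13)(0 12 11 9) = [12, 1, 2, 3, 4, 5, 6, 7, 8, 0, 10, 9, 11, 13]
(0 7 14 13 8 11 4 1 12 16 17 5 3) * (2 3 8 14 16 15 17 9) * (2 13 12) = [7, 2, 3, 0, 1, 8, 6, 16, 11, 13, 10, 4, 15, 14, 12, 17, 9, 5] = (0 7 16 9 13 14 12 15 17 5 8 11 4 1 2 3)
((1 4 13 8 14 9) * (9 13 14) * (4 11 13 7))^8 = [0, 8, 2, 3, 7, 5, 6, 14, 11, 13, 10, 9, 12, 1, 4] = (1 8 11 9 13)(4 7 14)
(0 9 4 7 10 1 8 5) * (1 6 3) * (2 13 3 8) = [9, 2, 13, 1, 7, 0, 8, 10, 5, 4, 6, 11, 12, 3] = (0 9 4 7 10 6 8 5)(1 2 13 3)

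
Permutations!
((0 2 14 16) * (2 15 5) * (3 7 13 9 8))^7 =(0 15 5 2 14 16)(3 13 8 7 9) =[15, 1, 14, 13, 4, 2, 6, 9, 7, 3, 10, 11, 12, 8, 16, 5, 0]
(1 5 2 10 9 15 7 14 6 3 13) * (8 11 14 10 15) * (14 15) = (1 5 2 14 6 3 13)(7 10 9 8 11 15) = [0, 5, 14, 13, 4, 2, 3, 10, 11, 8, 9, 15, 12, 1, 6, 7]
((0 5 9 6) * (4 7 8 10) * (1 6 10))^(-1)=(0 6 1 8 7 4 10 9 5)=[6, 8, 2, 3, 10, 0, 1, 4, 7, 5, 9]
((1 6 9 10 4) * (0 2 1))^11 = (0 9 2 10 1 4 6) = [9, 4, 10, 3, 6, 5, 0, 7, 8, 2, 1]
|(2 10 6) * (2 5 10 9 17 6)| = 6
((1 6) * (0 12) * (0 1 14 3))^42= [0, 1, 2, 3, 4, 5, 6, 7, 8, 9, 10, 11, 12, 13, 14]= (14)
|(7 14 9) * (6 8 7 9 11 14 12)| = |(6 8 7 12)(11 14)| = 4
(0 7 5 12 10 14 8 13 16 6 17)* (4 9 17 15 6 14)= (0 7 5 12 10 4 9 17)(6 15)(8 13 16 14)= [7, 1, 2, 3, 9, 12, 15, 5, 13, 17, 4, 11, 10, 16, 8, 6, 14, 0]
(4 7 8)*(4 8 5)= [0, 1, 2, 3, 7, 4, 6, 5, 8]= (8)(4 7 5)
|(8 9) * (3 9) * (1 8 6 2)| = 6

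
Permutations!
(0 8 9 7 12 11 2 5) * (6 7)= [8, 1, 5, 3, 4, 0, 7, 12, 9, 6, 10, 2, 11]= (0 8 9 6 7 12 11 2 5)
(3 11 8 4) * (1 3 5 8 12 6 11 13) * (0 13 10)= [13, 3, 2, 10, 5, 8, 11, 7, 4, 9, 0, 12, 6, 1]= (0 13 1 3 10)(4 5 8)(6 11 12)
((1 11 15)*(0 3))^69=(15)(0 3)=[3, 1, 2, 0, 4, 5, 6, 7, 8, 9, 10, 11, 12, 13, 14, 15]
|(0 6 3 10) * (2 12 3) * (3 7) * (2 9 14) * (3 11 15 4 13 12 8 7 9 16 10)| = 20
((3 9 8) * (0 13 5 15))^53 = (0 13 5 15)(3 8 9) = [13, 1, 2, 8, 4, 15, 6, 7, 9, 3, 10, 11, 12, 5, 14, 0]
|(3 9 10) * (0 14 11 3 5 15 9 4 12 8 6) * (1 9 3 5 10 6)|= |(0 14 11 5 15 3 4 12 8 1 9 6)|= 12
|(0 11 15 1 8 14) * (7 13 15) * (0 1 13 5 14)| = 14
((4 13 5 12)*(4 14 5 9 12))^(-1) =[0, 1, 2, 3, 5, 14, 6, 7, 8, 13, 10, 11, 9, 4, 12] =(4 5 14 12 9 13)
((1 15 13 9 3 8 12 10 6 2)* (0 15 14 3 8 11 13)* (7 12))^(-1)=(0 15)(1 2 6 10 12 7 8 9 13 11 3 14)=[15, 2, 6, 14, 4, 5, 10, 8, 9, 13, 12, 3, 7, 11, 1, 0]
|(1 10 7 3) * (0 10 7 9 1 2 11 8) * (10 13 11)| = 12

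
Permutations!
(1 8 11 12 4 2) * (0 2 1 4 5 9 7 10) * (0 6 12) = (0 2 4 1 8 11)(5 9 7 10 6 12) = [2, 8, 4, 3, 1, 9, 12, 10, 11, 7, 6, 0, 5]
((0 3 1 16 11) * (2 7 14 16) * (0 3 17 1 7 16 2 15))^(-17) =(0 15 1 17)(2 16 11 3 7 14) =[15, 17, 16, 7, 4, 5, 6, 14, 8, 9, 10, 3, 12, 13, 2, 1, 11, 0]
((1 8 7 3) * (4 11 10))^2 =[0, 7, 2, 8, 10, 5, 6, 1, 3, 9, 11, 4] =(1 7)(3 8)(4 10 11)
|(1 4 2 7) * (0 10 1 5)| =7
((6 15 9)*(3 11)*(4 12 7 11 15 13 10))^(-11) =(3 11 7 12 4 10 13 6 9 15) =[0, 1, 2, 11, 10, 5, 9, 12, 8, 15, 13, 7, 4, 6, 14, 3]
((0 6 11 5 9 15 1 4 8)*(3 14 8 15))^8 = (1 15 4) = [0, 15, 2, 3, 1, 5, 6, 7, 8, 9, 10, 11, 12, 13, 14, 4]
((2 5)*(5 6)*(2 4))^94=(2 5)(4 6)=[0, 1, 5, 3, 6, 2, 4]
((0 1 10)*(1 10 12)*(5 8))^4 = (12) = [0, 1, 2, 3, 4, 5, 6, 7, 8, 9, 10, 11, 12]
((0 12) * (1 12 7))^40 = (12) = [0, 1, 2, 3, 4, 5, 6, 7, 8, 9, 10, 11, 12]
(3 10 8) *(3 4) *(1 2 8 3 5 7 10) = [0, 2, 8, 1, 5, 7, 6, 10, 4, 9, 3] = (1 2 8 4 5 7 10 3)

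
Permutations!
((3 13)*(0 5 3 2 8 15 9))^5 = (0 8 3 9 2 5 15 13) = [8, 1, 5, 9, 4, 15, 6, 7, 3, 2, 10, 11, 12, 0, 14, 13]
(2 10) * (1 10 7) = [0, 10, 7, 3, 4, 5, 6, 1, 8, 9, 2] = (1 10 2 7)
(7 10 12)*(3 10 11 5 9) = [0, 1, 2, 10, 4, 9, 6, 11, 8, 3, 12, 5, 7] = (3 10 12 7 11 5 9)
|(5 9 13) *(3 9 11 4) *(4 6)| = 7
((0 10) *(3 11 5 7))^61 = (0 10)(3 11 5 7) = [10, 1, 2, 11, 4, 7, 6, 3, 8, 9, 0, 5]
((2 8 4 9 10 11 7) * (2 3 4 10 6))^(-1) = (2 6 9 4 3 7 11 10 8) = [0, 1, 6, 7, 3, 5, 9, 11, 2, 4, 8, 10]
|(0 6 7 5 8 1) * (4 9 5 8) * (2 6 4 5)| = 8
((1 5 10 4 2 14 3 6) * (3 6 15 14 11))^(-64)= (1 3 10 14 2)(4 6 11 5 15)= [0, 3, 1, 10, 6, 15, 11, 7, 8, 9, 14, 5, 12, 13, 2, 4]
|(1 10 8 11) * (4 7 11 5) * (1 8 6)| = |(1 10 6)(4 7 11 8 5)| = 15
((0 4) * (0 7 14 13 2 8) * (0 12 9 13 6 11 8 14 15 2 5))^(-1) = (0 5 13 9 12 8 11 6 14 2 15 7 4) = [5, 1, 15, 3, 0, 13, 14, 4, 11, 12, 10, 6, 8, 9, 2, 7]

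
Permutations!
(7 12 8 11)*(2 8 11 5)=(2 8 5)(7 12 11)=[0, 1, 8, 3, 4, 2, 6, 12, 5, 9, 10, 7, 11]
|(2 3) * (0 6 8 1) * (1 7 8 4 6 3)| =|(0 3 2 1)(4 6)(7 8)| =4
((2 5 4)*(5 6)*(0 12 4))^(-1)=(0 5 6 2 4 12)=[5, 1, 4, 3, 12, 6, 2, 7, 8, 9, 10, 11, 0]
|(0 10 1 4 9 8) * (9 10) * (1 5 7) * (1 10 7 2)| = 6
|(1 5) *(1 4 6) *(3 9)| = 4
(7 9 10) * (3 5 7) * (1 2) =[0, 2, 1, 5, 4, 7, 6, 9, 8, 10, 3] =(1 2)(3 5 7 9 10)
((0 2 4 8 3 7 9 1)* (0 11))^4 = [3, 4, 7, 11, 9, 5, 6, 0, 1, 2, 10, 8] = (0 3 11 8 1 4 9 2 7)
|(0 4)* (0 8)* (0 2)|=|(0 4 8 2)|=4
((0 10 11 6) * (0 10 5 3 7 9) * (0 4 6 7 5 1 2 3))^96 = (11)(0 1 2 3 5) = [1, 2, 3, 5, 4, 0, 6, 7, 8, 9, 10, 11]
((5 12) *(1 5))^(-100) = (1 12 5) = [0, 12, 2, 3, 4, 1, 6, 7, 8, 9, 10, 11, 5]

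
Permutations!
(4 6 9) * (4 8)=(4 6 9 8)=[0, 1, 2, 3, 6, 5, 9, 7, 4, 8]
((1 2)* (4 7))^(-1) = (1 2)(4 7) = [0, 2, 1, 3, 7, 5, 6, 4]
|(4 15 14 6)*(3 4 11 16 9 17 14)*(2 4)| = |(2 4 15 3)(6 11 16 9 17 14)| = 12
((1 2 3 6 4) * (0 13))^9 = (0 13)(1 4 6 3 2) = [13, 4, 1, 2, 6, 5, 3, 7, 8, 9, 10, 11, 12, 0]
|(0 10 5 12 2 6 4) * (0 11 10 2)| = |(0 2 6 4 11 10 5 12)| = 8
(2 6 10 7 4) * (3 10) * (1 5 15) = [0, 5, 6, 10, 2, 15, 3, 4, 8, 9, 7, 11, 12, 13, 14, 1] = (1 5 15)(2 6 3 10 7 4)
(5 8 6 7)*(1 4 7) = (1 4 7 5 8 6) = [0, 4, 2, 3, 7, 8, 1, 5, 6]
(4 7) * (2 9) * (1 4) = (1 4 7)(2 9) = [0, 4, 9, 3, 7, 5, 6, 1, 8, 2]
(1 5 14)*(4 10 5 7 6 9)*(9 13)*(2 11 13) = (1 7 6 2 11 13 9 4 10 5 14) = [0, 7, 11, 3, 10, 14, 2, 6, 8, 4, 5, 13, 12, 9, 1]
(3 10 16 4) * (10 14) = (3 14 10 16 4) = [0, 1, 2, 14, 3, 5, 6, 7, 8, 9, 16, 11, 12, 13, 10, 15, 4]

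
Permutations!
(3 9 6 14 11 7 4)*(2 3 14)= (2 3 9 6)(4 14 11 7)= [0, 1, 3, 9, 14, 5, 2, 4, 8, 6, 10, 7, 12, 13, 11]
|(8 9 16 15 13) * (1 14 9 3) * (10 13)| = |(1 14 9 16 15 10 13 8 3)| = 9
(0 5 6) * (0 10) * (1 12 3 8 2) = (0 5 6 10)(1 12 3 8 2) = [5, 12, 1, 8, 4, 6, 10, 7, 2, 9, 0, 11, 3]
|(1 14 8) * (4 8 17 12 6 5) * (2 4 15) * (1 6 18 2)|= 11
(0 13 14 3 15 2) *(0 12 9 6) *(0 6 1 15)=(0 13 14 3)(1 15 2 12 9)=[13, 15, 12, 0, 4, 5, 6, 7, 8, 1, 10, 11, 9, 14, 3, 2]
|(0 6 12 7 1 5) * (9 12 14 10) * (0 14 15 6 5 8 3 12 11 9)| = 20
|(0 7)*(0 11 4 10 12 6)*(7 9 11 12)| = |(0 9 11 4 10 7 12 6)| = 8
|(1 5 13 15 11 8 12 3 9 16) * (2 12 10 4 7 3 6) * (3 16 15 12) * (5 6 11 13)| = |(1 6 2 3 9 15 13 12 11 8 10 4 7 16)| = 14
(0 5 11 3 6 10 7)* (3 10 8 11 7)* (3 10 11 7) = (11)(0 5 3 6 8 7) = [5, 1, 2, 6, 4, 3, 8, 0, 7, 9, 10, 11]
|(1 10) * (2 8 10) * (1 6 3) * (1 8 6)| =6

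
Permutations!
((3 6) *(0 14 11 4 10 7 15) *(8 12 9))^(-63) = (15)(3 6) = [0, 1, 2, 6, 4, 5, 3, 7, 8, 9, 10, 11, 12, 13, 14, 15]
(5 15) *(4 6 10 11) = [0, 1, 2, 3, 6, 15, 10, 7, 8, 9, 11, 4, 12, 13, 14, 5] = (4 6 10 11)(5 15)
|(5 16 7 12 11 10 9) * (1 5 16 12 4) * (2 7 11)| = |(1 5 12 2 7 4)(9 16 11 10)| = 12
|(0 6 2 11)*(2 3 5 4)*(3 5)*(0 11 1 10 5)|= |(11)(0 6)(1 10 5 4 2)|= 10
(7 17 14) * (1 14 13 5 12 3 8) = (1 14 7 17 13 5 12 3 8) = [0, 14, 2, 8, 4, 12, 6, 17, 1, 9, 10, 11, 3, 5, 7, 15, 16, 13]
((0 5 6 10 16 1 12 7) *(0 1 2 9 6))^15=(16)(0 5)=[5, 1, 2, 3, 4, 0, 6, 7, 8, 9, 10, 11, 12, 13, 14, 15, 16]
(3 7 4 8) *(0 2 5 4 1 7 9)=(0 2 5 4 8 3 9)(1 7)=[2, 7, 5, 9, 8, 4, 6, 1, 3, 0]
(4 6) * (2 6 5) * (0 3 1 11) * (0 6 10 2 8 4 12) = [3, 11, 10, 1, 5, 8, 12, 7, 4, 9, 2, 6, 0] = (0 3 1 11 6 12)(2 10)(4 5 8)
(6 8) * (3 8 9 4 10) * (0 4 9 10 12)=(0 4 12)(3 8 6 10)=[4, 1, 2, 8, 12, 5, 10, 7, 6, 9, 3, 11, 0]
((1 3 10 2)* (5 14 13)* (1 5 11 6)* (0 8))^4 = (1 5 6 2 11 10 13 3 14) = [0, 5, 11, 14, 4, 6, 2, 7, 8, 9, 13, 10, 12, 3, 1]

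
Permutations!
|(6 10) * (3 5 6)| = |(3 5 6 10)| = 4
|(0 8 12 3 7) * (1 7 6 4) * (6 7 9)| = |(0 8 12 3 7)(1 9 6 4)| = 20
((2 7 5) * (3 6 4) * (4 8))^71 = (2 5 7)(3 4 8 6) = [0, 1, 5, 4, 8, 7, 3, 2, 6]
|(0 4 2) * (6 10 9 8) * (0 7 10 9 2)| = |(0 4)(2 7 10)(6 9 8)| = 6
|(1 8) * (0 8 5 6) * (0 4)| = |(0 8 1 5 6 4)| = 6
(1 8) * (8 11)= (1 11 8)= [0, 11, 2, 3, 4, 5, 6, 7, 1, 9, 10, 8]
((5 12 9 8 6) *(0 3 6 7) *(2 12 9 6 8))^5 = (12)(0 3 8 7) = [3, 1, 2, 8, 4, 5, 6, 0, 7, 9, 10, 11, 12]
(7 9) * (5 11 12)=(5 11 12)(7 9)=[0, 1, 2, 3, 4, 11, 6, 9, 8, 7, 10, 12, 5]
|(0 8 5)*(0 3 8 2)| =|(0 2)(3 8 5)| =6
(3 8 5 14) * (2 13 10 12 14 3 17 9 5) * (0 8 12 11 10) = (0 8 2 13)(3 12 14 17 9 5)(10 11) = [8, 1, 13, 12, 4, 3, 6, 7, 2, 5, 11, 10, 14, 0, 17, 15, 16, 9]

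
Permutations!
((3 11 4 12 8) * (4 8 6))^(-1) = [0, 1, 2, 8, 6, 5, 12, 7, 11, 9, 10, 3, 4] = (3 8 11)(4 6 12)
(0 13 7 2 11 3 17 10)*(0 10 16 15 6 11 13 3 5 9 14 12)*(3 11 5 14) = (0 11 14 12)(2 13 7)(3 17 16 15 6 5 9) = [11, 1, 13, 17, 4, 9, 5, 2, 8, 3, 10, 14, 0, 7, 12, 6, 15, 16]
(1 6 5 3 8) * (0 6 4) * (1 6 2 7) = (0 2 7 1 4)(3 8 6 5) = [2, 4, 7, 8, 0, 3, 5, 1, 6]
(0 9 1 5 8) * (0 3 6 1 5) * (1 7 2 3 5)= (0 9 1)(2 3 6 7)(5 8)= [9, 0, 3, 6, 4, 8, 7, 2, 5, 1]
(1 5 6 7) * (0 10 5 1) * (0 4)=(0 10 5 6 7 4)=[10, 1, 2, 3, 0, 6, 7, 4, 8, 9, 5]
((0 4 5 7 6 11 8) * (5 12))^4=[7, 1, 2, 3, 6, 8, 4, 0, 5, 9, 10, 12, 11]=(0 7)(4 6)(5 8)(11 12)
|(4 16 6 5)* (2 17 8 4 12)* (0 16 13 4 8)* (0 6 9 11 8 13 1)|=40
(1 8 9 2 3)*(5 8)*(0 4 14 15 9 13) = (0 4 14 15 9 2 3 1 5 8 13) = [4, 5, 3, 1, 14, 8, 6, 7, 13, 2, 10, 11, 12, 0, 15, 9]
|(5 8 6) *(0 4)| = |(0 4)(5 8 6)| = 6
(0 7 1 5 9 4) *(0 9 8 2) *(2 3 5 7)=[2, 7, 0, 5, 9, 8, 6, 1, 3, 4]=(0 2)(1 7)(3 5 8)(4 9)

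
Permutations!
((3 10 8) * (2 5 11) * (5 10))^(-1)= (2 11 5 3 8 10)= [0, 1, 11, 8, 4, 3, 6, 7, 10, 9, 2, 5]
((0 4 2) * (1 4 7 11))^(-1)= (0 2 4 1 11 7)= [2, 11, 4, 3, 1, 5, 6, 0, 8, 9, 10, 7]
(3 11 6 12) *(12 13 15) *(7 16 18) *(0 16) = (0 16 18 7)(3 11 6 13 15 12) = [16, 1, 2, 11, 4, 5, 13, 0, 8, 9, 10, 6, 3, 15, 14, 12, 18, 17, 7]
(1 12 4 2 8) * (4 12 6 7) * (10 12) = (1 6 7 4 2 8)(10 12) = [0, 6, 8, 3, 2, 5, 7, 4, 1, 9, 12, 11, 10]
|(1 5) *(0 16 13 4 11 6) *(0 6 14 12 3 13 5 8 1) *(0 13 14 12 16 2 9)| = |(0 2 9)(1 8)(3 14 16 5 13 4 11 12)| = 24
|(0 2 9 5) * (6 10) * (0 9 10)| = |(0 2 10 6)(5 9)| = 4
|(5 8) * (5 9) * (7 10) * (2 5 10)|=6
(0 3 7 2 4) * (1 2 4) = (0 3 7 4)(1 2) = [3, 2, 1, 7, 0, 5, 6, 4]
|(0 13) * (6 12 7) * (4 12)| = |(0 13)(4 12 7 6)| = 4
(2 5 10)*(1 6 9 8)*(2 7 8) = (1 6 9 2 5 10 7 8) = [0, 6, 5, 3, 4, 10, 9, 8, 1, 2, 7]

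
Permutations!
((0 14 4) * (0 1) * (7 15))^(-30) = [4, 14, 2, 3, 0, 5, 6, 7, 8, 9, 10, 11, 12, 13, 1, 15] = (15)(0 4)(1 14)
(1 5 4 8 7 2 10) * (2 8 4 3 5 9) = (1 9 2 10)(3 5)(7 8) = [0, 9, 10, 5, 4, 3, 6, 8, 7, 2, 1]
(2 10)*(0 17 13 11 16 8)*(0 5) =(0 17 13 11 16 8 5)(2 10) =[17, 1, 10, 3, 4, 0, 6, 7, 5, 9, 2, 16, 12, 11, 14, 15, 8, 13]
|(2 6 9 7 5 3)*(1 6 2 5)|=4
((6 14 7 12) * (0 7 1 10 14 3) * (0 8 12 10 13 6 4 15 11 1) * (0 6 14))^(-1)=(0 10 7)(1 11 15 4 12 8 3 6 14 13)=[10, 11, 2, 6, 12, 5, 14, 0, 3, 9, 7, 15, 8, 1, 13, 4]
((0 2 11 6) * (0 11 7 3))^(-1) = (0 3 7 2)(6 11) = [3, 1, 0, 7, 4, 5, 11, 2, 8, 9, 10, 6]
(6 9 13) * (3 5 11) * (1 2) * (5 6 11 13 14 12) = (1 2)(3 6 9 14 12 5 13 11) = [0, 2, 1, 6, 4, 13, 9, 7, 8, 14, 10, 3, 5, 11, 12]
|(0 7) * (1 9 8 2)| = |(0 7)(1 9 8 2)| = 4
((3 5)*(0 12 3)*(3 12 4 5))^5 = (12)(0 5 4) = [5, 1, 2, 3, 0, 4, 6, 7, 8, 9, 10, 11, 12]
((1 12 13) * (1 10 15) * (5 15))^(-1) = (1 15 5 10 13 12) = [0, 15, 2, 3, 4, 10, 6, 7, 8, 9, 13, 11, 1, 12, 14, 5]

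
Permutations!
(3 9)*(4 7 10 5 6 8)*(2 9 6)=[0, 1, 9, 6, 7, 2, 8, 10, 4, 3, 5]=(2 9 3 6 8 4 7 10 5)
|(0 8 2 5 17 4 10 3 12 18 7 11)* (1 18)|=13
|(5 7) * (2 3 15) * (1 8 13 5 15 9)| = 9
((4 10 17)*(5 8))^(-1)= (4 17 10)(5 8)= [0, 1, 2, 3, 17, 8, 6, 7, 5, 9, 4, 11, 12, 13, 14, 15, 16, 10]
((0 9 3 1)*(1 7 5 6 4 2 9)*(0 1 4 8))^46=(0 4 2 9 3 7 5 6 8)=[4, 1, 9, 7, 2, 6, 8, 5, 0, 3]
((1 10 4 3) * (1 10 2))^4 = (3 10 4) = [0, 1, 2, 10, 3, 5, 6, 7, 8, 9, 4]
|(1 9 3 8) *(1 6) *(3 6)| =|(1 9 6)(3 8)| =6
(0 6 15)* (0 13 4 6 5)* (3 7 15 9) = (0 5)(3 7 15 13 4 6 9) = [5, 1, 2, 7, 6, 0, 9, 15, 8, 3, 10, 11, 12, 4, 14, 13]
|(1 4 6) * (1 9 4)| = 3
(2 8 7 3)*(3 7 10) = [0, 1, 8, 2, 4, 5, 6, 7, 10, 9, 3] = (2 8 10 3)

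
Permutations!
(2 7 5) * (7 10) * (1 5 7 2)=(1 5)(2 10)=[0, 5, 10, 3, 4, 1, 6, 7, 8, 9, 2]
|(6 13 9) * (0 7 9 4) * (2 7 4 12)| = 6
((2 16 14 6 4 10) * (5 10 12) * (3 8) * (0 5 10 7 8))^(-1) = (0 3 8 7 5)(2 10 12 4 6 14 16) = [3, 1, 10, 8, 6, 0, 14, 5, 7, 9, 12, 11, 4, 13, 16, 15, 2]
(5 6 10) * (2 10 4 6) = [0, 1, 10, 3, 6, 2, 4, 7, 8, 9, 5] = (2 10 5)(4 6)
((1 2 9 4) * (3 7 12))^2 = [0, 9, 4, 12, 2, 5, 6, 3, 8, 1, 10, 11, 7] = (1 9)(2 4)(3 12 7)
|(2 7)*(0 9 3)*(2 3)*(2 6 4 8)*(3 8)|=|(0 9 6 4 3)(2 7 8)|=15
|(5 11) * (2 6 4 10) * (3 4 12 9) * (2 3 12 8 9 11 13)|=24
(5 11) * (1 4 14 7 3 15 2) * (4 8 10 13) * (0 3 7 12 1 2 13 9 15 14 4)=(0 3 14 12 1 8 10 9 15 13)(5 11)=[3, 8, 2, 14, 4, 11, 6, 7, 10, 15, 9, 5, 1, 0, 12, 13]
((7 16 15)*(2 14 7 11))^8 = (2 7 15)(11 14 16) = [0, 1, 7, 3, 4, 5, 6, 15, 8, 9, 10, 14, 12, 13, 16, 2, 11]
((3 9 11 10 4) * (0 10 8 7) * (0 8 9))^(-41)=(0 3 4 10)(7 8)(9 11)=[3, 1, 2, 4, 10, 5, 6, 8, 7, 11, 0, 9]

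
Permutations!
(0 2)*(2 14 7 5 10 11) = (0 14 7 5 10 11 2) = [14, 1, 0, 3, 4, 10, 6, 5, 8, 9, 11, 2, 12, 13, 7]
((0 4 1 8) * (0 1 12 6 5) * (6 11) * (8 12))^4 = [12, 5, 2, 3, 11, 1, 8, 7, 6, 9, 10, 4, 0] = (0 12)(1 5)(4 11)(6 8)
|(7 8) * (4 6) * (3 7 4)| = |(3 7 8 4 6)| = 5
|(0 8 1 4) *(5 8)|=|(0 5 8 1 4)|=5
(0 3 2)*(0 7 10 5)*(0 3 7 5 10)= (10)(0 7)(2 5 3)= [7, 1, 5, 2, 4, 3, 6, 0, 8, 9, 10]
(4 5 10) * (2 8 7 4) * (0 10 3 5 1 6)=(0 10 2 8 7 4 1 6)(3 5)=[10, 6, 8, 5, 1, 3, 0, 4, 7, 9, 2]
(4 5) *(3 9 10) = (3 9 10)(4 5) = [0, 1, 2, 9, 5, 4, 6, 7, 8, 10, 3]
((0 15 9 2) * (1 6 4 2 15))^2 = (15)(0 6 2 1 4) = [6, 4, 1, 3, 0, 5, 2, 7, 8, 9, 10, 11, 12, 13, 14, 15]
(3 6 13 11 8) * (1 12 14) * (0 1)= (0 1 12 14)(3 6 13 11 8)= [1, 12, 2, 6, 4, 5, 13, 7, 3, 9, 10, 8, 14, 11, 0]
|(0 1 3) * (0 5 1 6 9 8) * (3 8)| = 7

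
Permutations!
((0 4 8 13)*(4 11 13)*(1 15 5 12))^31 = (0 11 13)(1 12 5 15)(4 8) = [11, 12, 2, 3, 8, 15, 6, 7, 4, 9, 10, 13, 5, 0, 14, 1]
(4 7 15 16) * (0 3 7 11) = [3, 1, 2, 7, 11, 5, 6, 15, 8, 9, 10, 0, 12, 13, 14, 16, 4] = (0 3 7 15 16 4 11)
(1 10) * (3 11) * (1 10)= (3 11)= [0, 1, 2, 11, 4, 5, 6, 7, 8, 9, 10, 3]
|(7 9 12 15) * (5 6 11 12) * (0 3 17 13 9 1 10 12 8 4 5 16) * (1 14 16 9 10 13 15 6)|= 63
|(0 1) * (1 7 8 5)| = 5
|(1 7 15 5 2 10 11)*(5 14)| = |(1 7 15 14 5 2 10 11)| = 8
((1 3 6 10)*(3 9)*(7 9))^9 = (1 3)(6 7)(9 10) = [0, 3, 2, 1, 4, 5, 7, 6, 8, 10, 9]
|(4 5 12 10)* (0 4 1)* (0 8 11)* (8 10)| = |(0 4 5 12 8 11)(1 10)| = 6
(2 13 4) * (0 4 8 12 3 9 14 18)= [4, 1, 13, 9, 2, 5, 6, 7, 12, 14, 10, 11, 3, 8, 18, 15, 16, 17, 0]= (0 4 2 13 8 12 3 9 14 18)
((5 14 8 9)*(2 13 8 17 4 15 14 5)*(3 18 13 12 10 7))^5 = (2 18 12 13 10 8 7 9 3)(4 15 14 17) = [0, 1, 18, 2, 15, 5, 6, 9, 7, 3, 8, 11, 13, 10, 17, 14, 16, 4, 12]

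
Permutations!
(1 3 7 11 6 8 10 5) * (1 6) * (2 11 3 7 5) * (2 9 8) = (1 7 3 5 6 2 11)(8 10 9) = [0, 7, 11, 5, 4, 6, 2, 3, 10, 8, 9, 1]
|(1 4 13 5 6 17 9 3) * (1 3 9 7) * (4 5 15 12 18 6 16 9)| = |(1 5 16 9 4 13 15 12 18 6 17 7)| = 12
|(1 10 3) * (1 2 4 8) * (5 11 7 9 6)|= |(1 10 3 2 4 8)(5 11 7 9 6)|= 30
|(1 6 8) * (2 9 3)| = |(1 6 8)(2 9 3)| = 3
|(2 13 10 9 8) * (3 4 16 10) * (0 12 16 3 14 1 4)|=12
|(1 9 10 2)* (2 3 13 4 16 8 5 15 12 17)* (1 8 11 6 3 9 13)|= |(1 13 4 16 11 6 3)(2 8 5 15 12 17)(9 10)|= 42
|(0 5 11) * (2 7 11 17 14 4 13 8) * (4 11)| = 5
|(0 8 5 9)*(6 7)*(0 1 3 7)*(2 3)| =|(0 8 5 9 1 2 3 7 6)| =9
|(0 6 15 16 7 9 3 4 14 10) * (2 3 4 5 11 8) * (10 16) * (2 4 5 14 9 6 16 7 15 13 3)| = 20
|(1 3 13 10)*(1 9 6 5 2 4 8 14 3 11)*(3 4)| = |(1 11)(2 3 13 10 9 6 5)(4 8 14)| = 42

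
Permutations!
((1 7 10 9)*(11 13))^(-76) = (13) = [0, 1, 2, 3, 4, 5, 6, 7, 8, 9, 10, 11, 12, 13]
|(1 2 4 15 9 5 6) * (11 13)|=14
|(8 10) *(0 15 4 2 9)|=10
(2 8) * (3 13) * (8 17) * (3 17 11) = (2 11 3 13 17 8) = [0, 1, 11, 13, 4, 5, 6, 7, 2, 9, 10, 3, 12, 17, 14, 15, 16, 8]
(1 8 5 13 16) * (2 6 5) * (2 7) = (1 8 7 2 6 5 13 16) = [0, 8, 6, 3, 4, 13, 5, 2, 7, 9, 10, 11, 12, 16, 14, 15, 1]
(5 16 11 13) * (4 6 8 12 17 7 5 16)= (4 6 8 12 17 7 5)(11 13 16)= [0, 1, 2, 3, 6, 4, 8, 5, 12, 9, 10, 13, 17, 16, 14, 15, 11, 7]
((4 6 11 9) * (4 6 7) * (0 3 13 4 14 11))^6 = (0 11 4)(3 9 7)(6 14 13) = [11, 1, 2, 9, 0, 5, 14, 3, 8, 7, 10, 4, 12, 6, 13]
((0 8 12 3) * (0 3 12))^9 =(12)(0 8) =[8, 1, 2, 3, 4, 5, 6, 7, 0, 9, 10, 11, 12]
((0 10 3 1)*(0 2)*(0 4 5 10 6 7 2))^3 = (0 2 10)(1 7 5)(3 6 4) = [2, 7, 10, 6, 3, 1, 4, 5, 8, 9, 0]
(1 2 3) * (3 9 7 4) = [0, 2, 9, 1, 3, 5, 6, 4, 8, 7] = (1 2 9 7 4 3)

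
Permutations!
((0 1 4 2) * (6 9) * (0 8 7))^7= (0 1 4 2 8 7)(6 9)= [1, 4, 8, 3, 2, 5, 9, 0, 7, 6]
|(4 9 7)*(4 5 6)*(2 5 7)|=|(2 5 6 4 9)|=5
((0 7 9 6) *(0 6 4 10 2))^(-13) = (0 2 10 4 9 7) = [2, 1, 10, 3, 9, 5, 6, 0, 8, 7, 4]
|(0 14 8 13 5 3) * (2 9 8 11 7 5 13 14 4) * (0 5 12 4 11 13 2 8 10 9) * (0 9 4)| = |(0 11 7 12)(2 9 10 4 8 14 13)(3 5)| = 28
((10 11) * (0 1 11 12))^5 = [0, 1, 2, 3, 4, 5, 6, 7, 8, 9, 10, 11, 12] = (12)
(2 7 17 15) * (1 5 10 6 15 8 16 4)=(1 5 10 6 15 2 7 17 8 16 4)=[0, 5, 7, 3, 1, 10, 15, 17, 16, 9, 6, 11, 12, 13, 14, 2, 4, 8]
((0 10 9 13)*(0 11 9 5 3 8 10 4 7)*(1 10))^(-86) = [4, 8, 2, 5, 7, 10, 6, 0, 3, 13, 1, 9, 12, 11] = (0 4 7)(1 8 3 5 10)(9 13 11)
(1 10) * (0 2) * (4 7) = (0 2)(1 10)(4 7) = [2, 10, 0, 3, 7, 5, 6, 4, 8, 9, 1]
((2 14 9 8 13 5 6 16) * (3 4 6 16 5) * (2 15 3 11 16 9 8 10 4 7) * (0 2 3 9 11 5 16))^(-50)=(0 11 5 13 8 14 2)(4 9 16)(6 10 15)=[11, 1, 0, 3, 9, 13, 10, 7, 14, 16, 15, 5, 12, 8, 2, 6, 4]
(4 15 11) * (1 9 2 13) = (1 9 2 13)(4 15 11) = [0, 9, 13, 3, 15, 5, 6, 7, 8, 2, 10, 4, 12, 1, 14, 11]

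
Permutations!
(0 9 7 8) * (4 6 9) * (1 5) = (0 4 6 9 7 8)(1 5) = [4, 5, 2, 3, 6, 1, 9, 8, 0, 7]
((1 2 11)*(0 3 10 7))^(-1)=(0 7 10 3)(1 11 2)=[7, 11, 1, 0, 4, 5, 6, 10, 8, 9, 3, 2]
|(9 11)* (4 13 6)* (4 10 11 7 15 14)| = 9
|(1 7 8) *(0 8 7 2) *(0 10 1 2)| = 5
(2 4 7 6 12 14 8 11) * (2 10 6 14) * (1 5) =(1 5)(2 4 7 14 8 11 10 6 12) =[0, 5, 4, 3, 7, 1, 12, 14, 11, 9, 6, 10, 2, 13, 8]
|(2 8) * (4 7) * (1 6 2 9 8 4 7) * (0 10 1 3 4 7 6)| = |(0 10 1)(2 7 6)(3 4)(8 9)| = 6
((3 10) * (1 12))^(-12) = (12) = [0, 1, 2, 3, 4, 5, 6, 7, 8, 9, 10, 11, 12]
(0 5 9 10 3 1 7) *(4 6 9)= [5, 7, 2, 1, 6, 4, 9, 0, 8, 10, 3]= (0 5 4 6 9 10 3 1 7)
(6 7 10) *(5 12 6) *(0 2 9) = (0 2 9)(5 12 6 7 10) = [2, 1, 9, 3, 4, 12, 7, 10, 8, 0, 5, 11, 6]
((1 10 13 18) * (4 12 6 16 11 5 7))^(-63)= (1 10 13 18)= [0, 10, 2, 3, 4, 5, 6, 7, 8, 9, 13, 11, 12, 18, 14, 15, 16, 17, 1]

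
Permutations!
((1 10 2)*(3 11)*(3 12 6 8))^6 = (3 11 12 6 8) = [0, 1, 2, 11, 4, 5, 8, 7, 3, 9, 10, 12, 6]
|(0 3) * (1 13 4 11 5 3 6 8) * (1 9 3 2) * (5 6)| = |(0 5 2 1 13 4 11 6 8 9 3)| = 11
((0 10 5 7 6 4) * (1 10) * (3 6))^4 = (0 7)(1 3)(4 5)(6 10) = [7, 3, 2, 1, 5, 4, 10, 0, 8, 9, 6]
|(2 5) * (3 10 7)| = |(2 5)(3 10 7)| = 6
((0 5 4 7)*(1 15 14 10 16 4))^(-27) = [0, 1, 2, 3, 4, 5, 6, 7, 8, 9, 10, 11, 12, 13, 14, 15, 16] = (16)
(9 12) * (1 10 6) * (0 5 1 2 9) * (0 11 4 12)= (0 5 1 10 6 2 9)(4 12 11)= [5, 10, 9, 3, 12, 1, 2, 7, 8, 0, 6, 4, 11]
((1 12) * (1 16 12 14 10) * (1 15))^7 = (1 15 10 14)(12 16) = [0, 15, 2, 3, 4, 5, 6, 7, 8, 9, 14, 11, 16, 13, 1, 10, 12]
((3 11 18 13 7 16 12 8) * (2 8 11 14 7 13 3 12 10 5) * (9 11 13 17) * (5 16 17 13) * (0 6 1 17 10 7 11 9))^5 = [6, 17, 8, 14, 4, 2, 1, 16, 12, 9, 7, 18, 5, 13, 11, 15, 10, 0, 3] = (0 6 1 17)(2 8 12 5)(3 14 11 18)(7 16 10)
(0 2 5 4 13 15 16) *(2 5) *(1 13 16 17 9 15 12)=(0 5 4 16)(1 13 12)(9 15 17)=[5, 13, 2, 3, 16, 4, 6, 7, 8, 15, 10, 11, 1, 12, 14, 17, 0, 9]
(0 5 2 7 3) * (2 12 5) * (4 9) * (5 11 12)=(0 2 7 3)(4 9)(11 12)=[2, 1, 7, 0, 9, 5, 6, 3, 8, 4, 10, 12, 11]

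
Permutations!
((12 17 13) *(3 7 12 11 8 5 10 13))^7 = [0, 1, 2, 17, 4, 13, 6, 3, 10, 9, 11, 5, 7, 8, 14, 15, 16, 12] = (3 17 12 7)(5 13 8 10 11)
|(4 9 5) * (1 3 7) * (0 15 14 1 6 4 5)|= |(0 15 14 1 3 7 6 4 9)|= 9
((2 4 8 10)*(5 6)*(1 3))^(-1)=(1 3)(2 10 8 4)(5 6)=[0, 3, 10, 1, 2, 6, 5, 7, 4, 9, 8]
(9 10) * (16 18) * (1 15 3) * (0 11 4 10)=[11, 15, 2, 1, 10, 5, 6, 7, 8, 0, 9, 4, 12, 13, 14, 3, 18, 17, 16]=(0 11 4 10 9)(1 15 3)(16 18)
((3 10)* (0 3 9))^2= (0 10)(3 9)= [10, 1, 2, 9, 4, 5, 6, 7, 8, 3, 0]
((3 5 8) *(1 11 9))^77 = (1 9 11)(3 8 5) = [0, 9, 2, 8, 4, 3, 6, 7, 5, 11, 10, 1]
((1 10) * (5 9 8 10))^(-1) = (1 10 8 9 5) = [0, 10, 2, 3, 4, 1, 6, 7, 9, 5, 8]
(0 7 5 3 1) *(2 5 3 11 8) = (0 7 3 1)(2 5 11 8) = [7, 0, 5, 1, 4, 11, 6, 3, 2, 9, 10, 8]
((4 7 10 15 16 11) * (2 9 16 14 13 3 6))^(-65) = (2 15 16 13 4 6 10 9 14 11 3 7) = [0, 1, 15, 7, 6, 5, 10, 2, 8, 14, 9, 3, 12, 4, 11, 16, 13]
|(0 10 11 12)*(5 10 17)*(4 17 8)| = |(0 8 4 17 5 10 11 12)| = 8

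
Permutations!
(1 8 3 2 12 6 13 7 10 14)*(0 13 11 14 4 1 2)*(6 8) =(0 13 7 10 4 1 6 11 14 2 12 8 3) =[13, 6, 12, 0, 1, 5, 11, 10, 3, 9, 4, 14, 8, 7, 2]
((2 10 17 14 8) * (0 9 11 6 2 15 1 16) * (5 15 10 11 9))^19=[16, 15, 11, 3, 4, 0, 2, 7, 14, 9, 8, 6, 12, 13, 17, 5, 1, 10]=(0 16 1 15 5)(2 11 6)(8 14 17 10)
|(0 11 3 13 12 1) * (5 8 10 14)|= 12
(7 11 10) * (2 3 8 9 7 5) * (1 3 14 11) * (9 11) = (1 3 8 11 10 5 2 14 9 7) = [0, 3, 14, 8, 4, 2, 6, 1, 11, 7, 5, 10, 12, 13, 9]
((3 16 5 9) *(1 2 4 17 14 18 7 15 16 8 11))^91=[0, 15, 16, 14, 5, 4, 6, 11, 18, 17, 10, 7, 12, 13, 3, 1, 2, 9, 8]=(1 15)(2 16)(3 14)(4 5)(7 11)(8 18)(9 17)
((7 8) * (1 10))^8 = [0, 1, 2, 3, 4, 5, 6, 7, 8, 9, 10] = (10)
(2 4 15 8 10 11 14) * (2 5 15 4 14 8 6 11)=(2 14 5 15 6 11 8 10)=[0, 1, 14, 3, 4, 15, 11, 7, 10, 9, 2, 8, 12, 13, 5, 6]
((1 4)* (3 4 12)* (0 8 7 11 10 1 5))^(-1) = (0 5 4 3 12 1 10 11 7 8) = [5, 10, 2, 12, 3, 4, 6, 8, 0, 9, 11, 7, 1]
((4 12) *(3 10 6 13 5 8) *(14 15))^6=[0, 1, 2, 3, 4, 5, 6, 7, 8, 9, 10, 11, 12, 13, 14, 15]=(15)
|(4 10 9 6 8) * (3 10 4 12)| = |(3 10 9 6 8 12)| = 6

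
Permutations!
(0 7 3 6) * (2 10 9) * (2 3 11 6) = (0 7 11 6)(2 10 9 3) = [7, 1, 10, 2, 4, 5, 0, 11, 8, 3, 9, 6]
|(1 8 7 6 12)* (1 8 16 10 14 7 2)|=9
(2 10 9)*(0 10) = (0 10 9 2) = [10, 1, 0, 3, 4, 5, 6, 7, 8, 2, 9]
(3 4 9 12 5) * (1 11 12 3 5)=(1 11 12)(3 4 9)=[0, 11, 2, 4, 9, 5, 6, 7, 8, 3, 10, 12, 1]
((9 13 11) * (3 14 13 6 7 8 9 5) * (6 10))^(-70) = (14) = [0, 1, 2, 3, 4, 5, 6, 7, 8, 9, 10, 11, 12, 13, 14]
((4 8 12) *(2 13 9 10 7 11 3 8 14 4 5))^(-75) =[0, 1, 11, 13, 14, 7, 6, 5, 9, 8, 12, 2, 10, 3, 4] =(2 11)(3 13)(4 14)(5 7)(8 9)(10 12)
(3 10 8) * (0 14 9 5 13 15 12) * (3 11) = [14, 1, 2, 10, 4, 13, 6, 7, 11, 5, 8, 3, 0, 15, 9, 12] = (0 14 9 5 13 15 12)(3 10 8 11)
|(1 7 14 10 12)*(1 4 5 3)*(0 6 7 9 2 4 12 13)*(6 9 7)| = |(0 9 2 4 5 3 1 7 14 10 13)| = 11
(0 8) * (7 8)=(0 7 8)=[7, 1, 2, 3, 4, 5, 6, 8, 0]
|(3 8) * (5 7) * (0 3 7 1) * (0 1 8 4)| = 3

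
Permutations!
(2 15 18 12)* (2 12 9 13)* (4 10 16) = (2 15 18 9 13)(4 10 16) = [0, 1, 15, 3, 10, 5, 6, 7, 8, 13, 16, 11, 12, 2, 14, 18, 4, 17, 9]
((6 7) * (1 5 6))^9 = (1 5 6 7) = [0, 5, 2, 3, 4, 6, 7, 1]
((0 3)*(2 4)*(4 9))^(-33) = (9)(0 3) = [3, 1, 2, 0, 4, 5, 6, 7, 8, 9]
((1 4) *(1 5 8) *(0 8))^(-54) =(0 8 1 4 5) =[8, 4, 2, 3, 5, 0, 6, 7, 1]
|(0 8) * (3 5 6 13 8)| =6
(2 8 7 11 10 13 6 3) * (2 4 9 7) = [0, 1, 8, 4, 9, 5, 3, 11, 2, 7, 13, 10, 12, 6] = (2 8)(3 4 9 7 11 10 13 6)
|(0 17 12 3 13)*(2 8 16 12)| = 8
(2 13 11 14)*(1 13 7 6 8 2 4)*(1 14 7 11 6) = (1 13 6 8 2 11 7)(4 14) = [0, 13, 11, 3, 14, 5, 8, 1, 2, 9, 10, 7, 12, 6, 4]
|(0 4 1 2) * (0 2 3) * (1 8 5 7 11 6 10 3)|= |(0 4 8 5 7 11 6 10 3)|= 9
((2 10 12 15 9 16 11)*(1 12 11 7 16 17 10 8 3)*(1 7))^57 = (1 3 11 9)(2 17 12 7)(8 10 15 16) = [0, 3, 17, 11, 4, 5, 6, 2, 10, 1, 15, 9, 7, 13, 14, 16, 8, 12]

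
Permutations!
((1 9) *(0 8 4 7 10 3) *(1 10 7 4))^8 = (0 1 10)(3 8 9) = [1, 10, 2, 8, 4, 5, 6, 7, 9, 3, 0]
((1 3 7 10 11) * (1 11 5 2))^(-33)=(11)(1 10)(2 7)(3 5)=[0, 10, 7, 5, 4, 3, 6, 2, 8, 9, 1, 11]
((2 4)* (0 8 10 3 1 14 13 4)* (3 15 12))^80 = [15, 4, 10, 13, 8, 5, 6, 7, 12, 9, 3, 11, 14, 0, 2, 1] = (0 15 1 4 8 12 14 2 10 3 13)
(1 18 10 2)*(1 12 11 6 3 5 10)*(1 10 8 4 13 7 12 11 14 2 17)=(1 18 10 17)(2 11 6 3 5 8 4 13 7 12 14)=[0, 18, 11, 5, 13, 8, 3, 12, 4, 9, 17, 6, 14, 7, 2, 15, 16, 1, 10]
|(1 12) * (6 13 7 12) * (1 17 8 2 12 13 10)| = |(1 6 10)(2 12 17 8)(7 13)| = 12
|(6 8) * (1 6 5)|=|(1 6 8 5)|=4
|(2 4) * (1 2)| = 3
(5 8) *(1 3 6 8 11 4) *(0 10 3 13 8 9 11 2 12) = (0 10 3 6 9 11 4 1 13 8 5 2 12) = [10, 13, 12, 6, 1, 2, 9, 7, 5, 11, 3, 4, 0, 8]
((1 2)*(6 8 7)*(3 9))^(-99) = (1 2)(3 9) = [0, 2, 1, 9, 4, 5, 6, 7, 8, 3]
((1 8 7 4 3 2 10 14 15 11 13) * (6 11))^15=(1 4 10 6)(2 15 13 7)(3 14 11 8)=[0, 4, 15, 14, 10, 5, 1, 2, 3, 9, 6, 8, 12, 7, 11, 13]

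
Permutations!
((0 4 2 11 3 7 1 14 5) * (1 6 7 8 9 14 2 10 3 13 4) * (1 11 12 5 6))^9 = [6, 3, 8, 5, 2, 14, 4, 10, 0, 11, 12, 7, 9, 1, 13] = (0 6 4 2 8)(1 3 5 14 13)(7 10 12 9 11)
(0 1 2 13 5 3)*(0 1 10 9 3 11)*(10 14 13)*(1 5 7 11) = (0 14 13 7 11)(1 2 10 9 3 5) = [14, 2, 10, 5, 4, 1, 6, 11, 8, 3, 9, 0, 12, 7, 13]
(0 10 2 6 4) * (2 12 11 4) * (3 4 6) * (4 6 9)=(0 10 12 11 9 4)(2 3 6)=[10, 1, 3, 6, 0, 5, 2, 7, 8, 4, 12, 9, 11]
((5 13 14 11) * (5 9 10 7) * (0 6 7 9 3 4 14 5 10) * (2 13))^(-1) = (0 9 10 7 6)(2 5 13)(3 11 14 4) = [9, 1, 5, 11, 3, 13, 0, 6, 8, 10, 7, 14, 12, 2, 4]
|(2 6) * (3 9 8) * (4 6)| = 3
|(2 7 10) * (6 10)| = 4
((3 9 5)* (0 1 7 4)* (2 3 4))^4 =(0 3)(1 9)(2 4)(5 7) =[3, 9, 4, 0, 2, 7, 6, 5, 8, 1]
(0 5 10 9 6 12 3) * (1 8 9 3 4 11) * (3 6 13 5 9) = (0 9 13 5 10 6 12 4 11 1 8 3) = [9, 8, 2, 0, 11, 10, 12, 7, 3, 13, 6, 1, 4, 5]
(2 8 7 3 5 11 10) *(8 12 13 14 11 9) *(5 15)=(2 12 13 14 11 10)(3 15 5 9 8 7)=[0, 1, 12, 15, 4, 9, 6, 3, 7, 8, 2, 10, 13, 14, 11, 5]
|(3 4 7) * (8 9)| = |(3 4 7)(8 9)| = 6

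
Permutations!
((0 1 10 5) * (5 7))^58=(0 7 1 5 10)=[7, 5, 2, 3, 4, 10, 6, 1, 8, 9, 0]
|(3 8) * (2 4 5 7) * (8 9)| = 12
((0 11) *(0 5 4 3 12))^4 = (0 3 5)(4 11 12) = [3, 1, 2, 5, 11, 0, 6, 7, 8, 9, 10, 12, 4]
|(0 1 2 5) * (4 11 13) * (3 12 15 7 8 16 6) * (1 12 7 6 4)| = |(0 12 15 6 3 7 8 16 4 11 13 1 2 5)| = 14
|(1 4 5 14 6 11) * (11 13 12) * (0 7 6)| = |(0 7 6 13 12 11 1 4 5 14)| = 10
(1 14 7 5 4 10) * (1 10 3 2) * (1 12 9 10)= (1 14 7 5 4 3 2 12 9 10)= [0, 14, 12, 2, 3, 4, 6, 5, 8, 10, 1, 11, 9, 13, 7]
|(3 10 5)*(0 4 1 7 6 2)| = 6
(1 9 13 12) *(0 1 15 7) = [1, 9, 2, 3, 4, 5, 6, 0, 8, 13, 10, 11, 15, 12, 14, 7] = (0 1 9 13 12 15 7)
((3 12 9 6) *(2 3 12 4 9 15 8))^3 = [0, 1, 9, 6, 12, 5, 8, 7, 4, 15, 10, 11, 2, 13, 14, 3] = (2 9 15 3 6 8 4 12)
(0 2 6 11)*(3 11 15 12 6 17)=(0 2 17 3 11)(6 15 12)=[2, 1, 17, 11, 4, 5, 15, 7, 8, 9, 10, 0, 6, 13, 14, 12, 16, 3]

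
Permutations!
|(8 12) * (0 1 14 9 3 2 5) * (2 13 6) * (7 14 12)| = |(0 1 12 8 7 14 9 3 13 6 2 5)| = 12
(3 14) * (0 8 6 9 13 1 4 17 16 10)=(0 8 6 9 13 1 4 17 16 10)(3 14)=[8, 4, 2, 14, 17, 5, 9, 7, 6, 13, 0, 11, 12, 1, 3, 15, 10, 16]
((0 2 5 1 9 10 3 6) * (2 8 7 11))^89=(0 8 7 11 2 5 1 9 10 3 6)=[8, 9, 5, 6, 4, 1, 0, 11, 7, 10, 3, 2]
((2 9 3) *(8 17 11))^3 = [0, 1, 2, 3, 4, 5, 6, 7, 8, 9, 10, 11, 12, 13, 14, 15, 16, 17] = (17)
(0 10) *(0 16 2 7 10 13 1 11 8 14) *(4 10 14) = (0 13 1 11 8 4 10 16 2 7 14) = [13, 11, 7, 3, 10, 5, 6, 14, 4, 9, 16, 8, 12, 1, 0, 15, 2]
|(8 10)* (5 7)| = |(5 7)(8 10)| = 2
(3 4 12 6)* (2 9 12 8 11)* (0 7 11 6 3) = (0 7 11 2 9 12 3 4 8 6) = [7, 1, 9, 4, 8, 5, 0, 11, 6, 12, 10, 2, 3]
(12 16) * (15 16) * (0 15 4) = [15, 1, 2, 3, 0, 5, 6, 7, 8, 9, 10, 11, 4, 13, 14, 16, 12] = (0 15 16 12 4)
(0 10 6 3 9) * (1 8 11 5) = (0 10 6 3 9)(1 8 11 5) = [10, 8, 2, 9, 4, 1, 3, 7, 11, 0, 6, 5]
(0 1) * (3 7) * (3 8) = [1, 0, 2, 7, 4, 5, 6, 8, 3] = (0 1)(3 7 8)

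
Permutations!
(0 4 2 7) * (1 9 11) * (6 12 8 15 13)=[4, 9, 7, 3, 2, 5, 12, 0, 15, 11, 10, 1, 8, 6, 14, 13]=(0 4 2 7)(1 9 11)(6 12 8 15 13)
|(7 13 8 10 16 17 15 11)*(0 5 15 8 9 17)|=|(0 5 15 11 7 13 9 17 8 10 16)|=11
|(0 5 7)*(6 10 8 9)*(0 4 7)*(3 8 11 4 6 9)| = 10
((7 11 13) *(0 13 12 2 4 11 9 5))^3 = [9, 1, 12, 3, 2, 7, 6, 0, 8, 13, 10, 4, 11, 5] = (0 9 13 5 7)(2 12 11 4)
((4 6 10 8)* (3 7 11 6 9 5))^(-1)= (3 5 9 4 8 10 6 11 7)= [0, 1, 2, 5, 8, 9, 11, 3, 10, 4, 6, 7]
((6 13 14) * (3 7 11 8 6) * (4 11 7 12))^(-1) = (3 14 13 6 8 11 4 12) = [0, 1, 2, 14, 12, 5, 8, 7, 11, 9, 10, 4, 3, 6, 13]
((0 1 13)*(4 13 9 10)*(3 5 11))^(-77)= (0 1 9 10 4 13)(3 5 11)= [1, 9, 2, 5, 13, 11, 6, 7, 8, 10, 4, 3, 12, 0]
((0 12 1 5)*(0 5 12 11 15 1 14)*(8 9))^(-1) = (0 14 12 1 15 11)(8 9) = [14, 15, 2, 3, 4, 5, 6, 7, 9, 8, 10, 0, 1, 13, 12, 11]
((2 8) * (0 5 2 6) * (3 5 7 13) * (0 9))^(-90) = (13) = [0, 1, 2, 3, 4, 5, 6, 7, 8, 9, 10, 11, 12, 13]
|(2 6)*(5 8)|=|(2 6)(5 8)|=2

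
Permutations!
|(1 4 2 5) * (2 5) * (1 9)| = 4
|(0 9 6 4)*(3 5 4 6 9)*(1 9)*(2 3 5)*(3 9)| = 12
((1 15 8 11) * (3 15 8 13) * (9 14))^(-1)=(1 11 8)(3 13 15)(9 14)=[0, 11, 2, 13, 4, 5, 6, 7, 1, 14, 10, 8, 12, 15, 9, 3]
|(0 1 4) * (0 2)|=4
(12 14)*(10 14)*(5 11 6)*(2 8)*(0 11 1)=(0 11 6 5 1)(2 8)(10 14 12)=[11, 0, 8, 3, 4, 1, 5, 7, 2, 9, 14, 6, 10, 13, 12]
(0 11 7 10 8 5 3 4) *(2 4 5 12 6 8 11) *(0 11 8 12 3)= (0 2 4 11 7 10 8 3 5)(6 12)= [2, 1, 4, 5, 11, 0, 12, 10, 3, 9, 8, 7, 6]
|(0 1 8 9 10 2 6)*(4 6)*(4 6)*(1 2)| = |(0 2 6)(1 8 9 10)| = 12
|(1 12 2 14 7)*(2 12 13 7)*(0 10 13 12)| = |(0 10 13 7 1 12)(2 14)| = 6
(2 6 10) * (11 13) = [0, 1, 6, 3, 4, 5, 10, 7, 8, 9, 2, 13, 12, 11] = (2 6 10)(11 13)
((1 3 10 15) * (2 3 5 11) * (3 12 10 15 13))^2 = (1 11 12 13 15 5 2 10 3) = [0, 11, 10, 1, 4, 2, 6, 7, 8, 9, 3, 12, 13, 15, 14, 5]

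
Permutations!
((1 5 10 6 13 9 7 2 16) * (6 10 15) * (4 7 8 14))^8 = (1 4 13)(2 8 15)(5 7 9)(6 16 14) = [0, 4, 8, 3, 13, 7, 16, 9, 15, 5, 10, 11, 12, 1, 6, 2, 14]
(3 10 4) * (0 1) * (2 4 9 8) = (0 1)(2 4 3 10 9 8) = [1, 0, 4, 10, 3, 5, 6, 7, 2, 8, 9]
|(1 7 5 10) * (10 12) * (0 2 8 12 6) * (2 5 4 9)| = 24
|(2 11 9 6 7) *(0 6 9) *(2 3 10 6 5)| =|(0 5 2 11)(3 10 6 7)| =4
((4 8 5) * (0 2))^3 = (8)(0 2) = [2, 1, 0, 3, 4, 5, 6, 7, 8]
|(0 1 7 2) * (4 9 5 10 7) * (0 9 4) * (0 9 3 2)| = |(0 1 9 5 10 7)(2 3)| = 6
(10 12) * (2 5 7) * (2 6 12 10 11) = (2 5 7 6 12 11) = [0, 1, 5, 3, 4, 7, 12, 6, 8, 9, 10, 2, 11]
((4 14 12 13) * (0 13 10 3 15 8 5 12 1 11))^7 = (0 13 4 14 1 11)(3 15 8 5 12 10) = [13, 11, 2, 15, 14, 12, 6, 7, 5, 9, 3, 0, 10, 4, 1, 8]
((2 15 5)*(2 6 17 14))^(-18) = (17) = [0, 1, 2, 3, 4, 5, 6, 7, 8, 9, 10, 11, 12, 13, 14, 15, 16, 17]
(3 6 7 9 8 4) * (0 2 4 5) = (0 2 4 3 6 7 9 8 5) = [2, 1, 4, 6, 3, 0, 7, 9, 5, 8]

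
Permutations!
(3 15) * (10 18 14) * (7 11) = [0, 1, 2, 15, 4, 5, 6, 11, 8, 9, 18, 7, 12, 13, 10, 3, 16, 17, 14] = (3 15)(7 11)(10 18 14)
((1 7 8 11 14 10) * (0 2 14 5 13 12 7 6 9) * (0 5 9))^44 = (0 14 1)(2 10 6)(5 12 8 9 13 7 11) = [14, 0, 10, 3, 4, 12, 2, 11, 9, 13, 6, 5, 8, 7, 1]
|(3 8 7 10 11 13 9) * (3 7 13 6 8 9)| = |(3 9 7 10 11 6 8 13)| = 8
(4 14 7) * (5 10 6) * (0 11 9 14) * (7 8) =(0 11 9 14 8 7 4)(5 10 6) =[11, 1, 2, 3, 0, 10, 5, 4, 7, 14, 6, 9, 12, 13, 8]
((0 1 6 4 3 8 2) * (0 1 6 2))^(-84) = [6, 1, 2, 8, 3, 5, 4, 7, 0] = (0 6 4 3 8)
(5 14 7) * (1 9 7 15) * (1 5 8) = [0, 9, 2, 3, 4, 14, 6, 8, 1, 7, 10, 11, 12, 13, 15, 5] = (1 9 7 8)(5 14 15)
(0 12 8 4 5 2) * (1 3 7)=[12, 3, 0, 7, 5, 2, 6, 1, 4, 9, 10, 11, 8]=(0 12 8 4 5 2)(1 3 7)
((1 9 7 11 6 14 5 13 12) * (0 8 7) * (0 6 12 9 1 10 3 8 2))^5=[2, 1, 0, 10, 4, 5, 6, 8, 3, 9, 12, 7, 11, 13, 14]=(14)(0 2)(3 10 12 11 7 8)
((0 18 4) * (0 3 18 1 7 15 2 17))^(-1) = (0 17 2 15 7 1)(3 4 18) = [17, 0, 15, 4, 18, 5, 6, 1, 8, 9, 10, 11, 12, 13, 14, 7, 16, 2, 3]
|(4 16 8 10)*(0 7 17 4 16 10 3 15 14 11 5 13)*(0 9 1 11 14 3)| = |(0 7 17 4 10 16 8)(1 11 5 13 9)(3 15)| = 70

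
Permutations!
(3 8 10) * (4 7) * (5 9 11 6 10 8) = [0, 1, 2, 5, 7, 9, 10, 4, 8, 11, 3, 6] = (3 5 9 11 6 10)(4 7)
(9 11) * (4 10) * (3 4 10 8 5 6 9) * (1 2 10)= (1 2 10)(3 4 8 5 6 9 11)= [0, 2, 10, 4, 8, 6, 9, 7, 5, 11, 1, 3]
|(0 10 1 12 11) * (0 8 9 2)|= 8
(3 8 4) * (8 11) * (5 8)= (3 11 5 8 4)= [0, 1, 2, 11, 3, 8, 6, 7, 4, 9, 10, 5]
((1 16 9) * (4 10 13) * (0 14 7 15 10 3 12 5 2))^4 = (0 10 12 14 13 5 7 4 2 15 3)(1 16 9) = [10, 16, 15, 0, 2, 7, 6, 4, 8, 1, 12, 11, 14, 5, 13, 3, 9]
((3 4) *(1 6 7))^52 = (1 6 7) = [0, 6, 2, 3, 4, 5, 7, 1]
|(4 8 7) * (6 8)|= |(4 6 8 7)|= 4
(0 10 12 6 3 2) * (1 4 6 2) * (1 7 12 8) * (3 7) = (0 10 8 1 4 6 7 12 2) = [10, 4, 0, 3, 6, 5, 7, 12, 1, 9, 8, 11, 2]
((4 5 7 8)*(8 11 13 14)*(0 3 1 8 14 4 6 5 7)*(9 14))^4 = (14)(0 6 1)(3 5 8) = [6, 0, 2, 5, 4, 8, 1, 7, 3, 9, 10, 11, 12, 13, 14]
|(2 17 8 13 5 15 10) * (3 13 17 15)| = |(2 15 10)(3 13 5)(8 17)| = 6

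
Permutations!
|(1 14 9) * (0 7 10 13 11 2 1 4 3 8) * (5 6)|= 12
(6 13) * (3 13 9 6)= (3 13)(6 9)= [0, 1, 2, 13, 4, 5, 9, 7, 8, 6, 10, 11, 12, 3]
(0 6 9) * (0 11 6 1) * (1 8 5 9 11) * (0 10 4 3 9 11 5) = (0 8)(1 10 4 3 9)(5 11 6) = [8, 10, 2, 9, 3, 11, 5, 7, 0, 1, 4, 6]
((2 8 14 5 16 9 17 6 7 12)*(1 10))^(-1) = (1 10)(2 12 7 6 17 9 16 5 14 8) = [0, 10, 12, 3, 4, 14, 17, 6, 2, 16, 1, 11, 7, 13, 8, 15, 5, 9]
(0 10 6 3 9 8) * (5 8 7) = (0 10 6 3 9 7 5 8) = [10, 1, 2, 9, 4, 8, 3, 5, 0, 7, 6]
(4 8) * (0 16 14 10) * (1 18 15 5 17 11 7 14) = [16, 18, 2, 3, 8, 17, 6, 14, 4, 9, 0, 7, 12, 13, 10, 5, 1, 11, 15] = (0 16 1 18 15 5 17 11 7 14 10)(4 8)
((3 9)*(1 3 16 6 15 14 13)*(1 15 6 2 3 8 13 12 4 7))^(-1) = (1 7 4 12 14 15 13 8)(2 16 9 3) = [0, 7, 16, 2, 12, 5, 6, 4, 1, 3, 10, 11, 14, 8, 15, 13, 9]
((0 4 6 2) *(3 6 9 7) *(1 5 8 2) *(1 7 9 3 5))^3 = (9)(0 6 8 4 7 2 3 5) = [6, 1, 3, 5, 7, 0, 8, 2, 4, 9]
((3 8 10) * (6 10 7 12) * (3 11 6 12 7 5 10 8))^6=(12)(5 10 11 6 8)=[0, 1, 2, 3, 4, 10, 8, 7, 5, 9, 11, 6, 12]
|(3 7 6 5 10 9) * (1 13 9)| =8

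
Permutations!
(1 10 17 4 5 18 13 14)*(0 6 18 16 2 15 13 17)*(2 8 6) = (0 2 15 13 14 1 10)(4 5 16 8 6 18 17) = [2, 10, 15, 3, 5, 16, 18, 7, 6, 9, 0, 11, 12, 14, 1, 13, 8, 4, 17]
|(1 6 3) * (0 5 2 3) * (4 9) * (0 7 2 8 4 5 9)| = |(0 9 5 8 4)(1 6 7 2 3)| = 5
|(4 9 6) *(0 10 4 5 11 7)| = |(0 10 4 9 6 5 11 7)| = 8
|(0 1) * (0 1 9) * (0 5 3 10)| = |(0 9 5 3 10)| = 5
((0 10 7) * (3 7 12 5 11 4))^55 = (0 7 3 4 11 5 12 10) = [7, 1, 2, 4, 11, 12, 6, 3, 8, 9, 0, 5, 10]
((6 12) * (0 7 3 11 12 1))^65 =(0 3 12 1 7 11 6) =[3, 7, 2, 12, 4, 5, 0, 11, 8, 9, 10, 6, 1]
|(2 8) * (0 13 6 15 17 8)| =7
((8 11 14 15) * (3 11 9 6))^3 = (3 15 6 14 9 11 8) = [0, 1, 2, 15, 4, 5, 14, 7, 3, 11, 10, 8, 12, 13, 9, 6]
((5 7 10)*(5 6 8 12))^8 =(5 10 8)(6 12 7) =[0, 1, 2, 3, 4, 10, 12, 6, 5, 9, 8, 11, 7]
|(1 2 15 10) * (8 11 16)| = |(1 2 15 10)(8 11 16)| = 12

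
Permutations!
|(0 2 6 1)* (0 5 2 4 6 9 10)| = 8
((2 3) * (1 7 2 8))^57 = (1 2 8 7 3) = [0, 2, 8, 1, 4, 5, 6, 3, 7]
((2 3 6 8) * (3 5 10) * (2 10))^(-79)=(2 5)(3 6 8 10)=[0, 1, 5, 6, 4, 2, 8, 7, 10, 9, 3]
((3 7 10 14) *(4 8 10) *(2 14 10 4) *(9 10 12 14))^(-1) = (2 7 3 14 12 10 9)(4 8) = [0, 1, 7, 14, 8, 5, 6, 3, 4, 2, 9, 11, 10, 13, 12]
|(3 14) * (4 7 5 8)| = |(3 14)(4 7 5 8)| = 4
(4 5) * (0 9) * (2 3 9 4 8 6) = (0 4 5 8 6 2 3 9) = [4, 1, 3, 9, 5, 8, 2, 7, 6, 0]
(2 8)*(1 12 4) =(1 12 4)(2 8) =[0, 12, 8, 3, 1, 5, 6, 7, 2, 9, 10, 11, 4]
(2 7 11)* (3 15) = [0, 1, 7, 15, 4, 5, 6, 11, 8, 9, 10, 2, 12, 13, 14, 3] = (2 7 11)(3 15)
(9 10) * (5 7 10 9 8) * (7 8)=(5 8)(7 10)=[0, 1, 2, 3, 4, 8, 6, 10, 5, 9, 7]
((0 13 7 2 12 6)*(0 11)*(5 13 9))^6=[12, 1, 5, 3, 4, 11, 7, 9, 8, 6, 10, 2, 13, 0]=(0 12 13)(2 5 11)(6 7 9)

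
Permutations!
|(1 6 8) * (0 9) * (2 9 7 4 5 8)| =9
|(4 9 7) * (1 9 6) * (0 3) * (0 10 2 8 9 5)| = 11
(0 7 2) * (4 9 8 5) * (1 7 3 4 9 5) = (0 3 4 5 9 8 1 7 2) = [3, 7, 0, 4, 5, 9, 6, 2, 1, 8]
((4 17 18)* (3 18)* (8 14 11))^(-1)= (3 17 4 18)(8 11 14)= [0, 1, 2, 17, 18, 5, 6, 7, 11, 9, 10, 14, 12, 13, 8, 15, 16, 4, 3]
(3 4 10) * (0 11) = (0 11)(3 4 10) = [11, 1, 2, 4, 10, 5, 6, 7, 8, 9, 3, 0]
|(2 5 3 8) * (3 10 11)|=|(2 5 10 11 3 8)|=6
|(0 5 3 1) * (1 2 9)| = |(0 5 3 2 9 1)| = 6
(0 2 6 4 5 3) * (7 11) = (0 2 6 4 5 3)(7 11) = [2, 1, 6, 0, 5, 3, 4, 11, 8, 9, 10, 7]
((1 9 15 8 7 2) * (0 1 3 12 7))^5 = (15)(2 3 12 7) = [0, 1, 3, 12, 4, 5, 6, 2, 8, 9, 10, 11, 7, 13, 14, 15]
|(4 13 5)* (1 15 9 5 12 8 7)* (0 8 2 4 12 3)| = 12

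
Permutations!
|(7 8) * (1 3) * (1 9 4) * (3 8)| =6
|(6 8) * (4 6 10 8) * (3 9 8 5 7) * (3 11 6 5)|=|(3 9 8 10)(4 5 7 11 6)|=20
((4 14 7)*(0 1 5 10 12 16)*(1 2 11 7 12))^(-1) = [16, 10, 0, 3, 7, 1, 6, 11, 8, 9, 5, 2, 14, 13, 4, 15, 12] = (0 16 12 14 4 7 11 2)(1 10 5)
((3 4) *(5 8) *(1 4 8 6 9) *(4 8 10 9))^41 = (1 8 5 6 4 3 10 9) = [0, 8, 2, 10, 3, 6, 4, 7, 5, 1, 9]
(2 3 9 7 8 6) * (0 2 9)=(0 2 3)(6 9 7 8)=[2, 1, 3, 0, 4, 5, 9, 8, 6, 7]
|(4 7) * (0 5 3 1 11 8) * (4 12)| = 6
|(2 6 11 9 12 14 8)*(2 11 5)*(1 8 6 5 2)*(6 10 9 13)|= |(1 8 11 13 6 2 5)(9 12 14 10)|= 28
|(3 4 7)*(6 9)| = |(3 4 7)(6 9)| = 6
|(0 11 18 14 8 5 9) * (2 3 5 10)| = |(0 11 18 14 8 10 2 3 5 9)| = 10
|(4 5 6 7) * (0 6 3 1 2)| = |(0 6 7 4 5 3 1 2)| = 8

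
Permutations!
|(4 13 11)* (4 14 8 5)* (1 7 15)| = 6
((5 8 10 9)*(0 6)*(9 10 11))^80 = (11) = [0, 1, 2, 3, 4, 5, 6, 7, 8, 9, 10, 11]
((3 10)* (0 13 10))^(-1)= (0 3 10 13)= [3, 1, 2, 10, 4, 5, 6, 7, 8, 9, 13, 11, 12, 0]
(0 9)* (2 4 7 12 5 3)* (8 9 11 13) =(0 11 13 8 9)(2 4 7 12 5 3) =[11, 1, 4, 2, 7, 3, 6, 12, 9, 0, 10, 13, 5, 8]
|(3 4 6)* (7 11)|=|(3 4 6)(7 11)|=6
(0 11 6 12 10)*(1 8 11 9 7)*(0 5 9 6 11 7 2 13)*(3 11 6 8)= (0 8 7 1 3 11 6 12 10 5 9 2 13)= [8, 3, 13, 11, 4, 9, 12, 1, 7, 2, 5, 6, 10, 0]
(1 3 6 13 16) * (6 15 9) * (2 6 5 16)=(1 3 15 9 5 16)(2 6 13)=[0, 3, 6, 15, 4, 16, 13, 7, 8, 5, 10, 11, 12, 2, 14, 9, 1]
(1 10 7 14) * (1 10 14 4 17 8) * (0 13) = (0 13)(1 14 10 7 4 17 8) = [13, 14, 2, 3, 17, 5, 6, 4, 1, 9, 7, 11, 12, 0, 10, 15, 16, 8]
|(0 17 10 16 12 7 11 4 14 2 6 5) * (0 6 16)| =42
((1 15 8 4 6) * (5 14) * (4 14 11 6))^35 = (15) = [0, 1, 2, 3, 4, 5, 6, 7, 8, 9, 10, 11, 12, 13, 14, 15]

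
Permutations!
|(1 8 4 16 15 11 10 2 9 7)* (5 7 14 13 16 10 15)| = 22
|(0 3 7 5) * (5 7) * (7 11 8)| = |(0 3 5)(7 11 8)| = 3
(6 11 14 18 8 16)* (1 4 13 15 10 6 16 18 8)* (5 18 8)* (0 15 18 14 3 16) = (0 15 10 6 11 3 16)(1 4 13 18)(5 14) = [15, 4, 2, 16, 13, 14, 11, 7, 8, 9, 6, 3, 12, 18, 5, 10, 0, 17, 1]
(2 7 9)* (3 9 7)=(2 3 9)=[0, 1, 3, 9, 4, 5, 6, 7, 8, 2]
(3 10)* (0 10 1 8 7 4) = (0 10 3 1 8 7 4) = [10, 8, 2, 1, 0, 5, 6, 4, 7, 9, 3]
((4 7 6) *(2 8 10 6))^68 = (2 10 4)(6 7 8) = [0, 1, 10, 3, 2, 5, 7, 8, 6, 9, 4]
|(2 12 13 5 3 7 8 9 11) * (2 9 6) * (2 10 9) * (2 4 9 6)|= 42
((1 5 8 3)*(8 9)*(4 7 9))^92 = [0, 5, 2, 1, 7, 4, 6, 9, 3, 8] = (1 5 4 7 9 8 3)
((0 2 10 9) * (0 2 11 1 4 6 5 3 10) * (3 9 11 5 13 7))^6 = (0 9)(1 10 7 6)(2 5)(3 13 4 11) = [9, 10, 5, 13, 11, 2, 1, 6, 8, 0, 7, 3, 12, 4]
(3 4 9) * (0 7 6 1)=(0 7 6 1)(3 4 9)=[7, 0, 2, 4, 9, 5, 1, 6, 8, 3]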